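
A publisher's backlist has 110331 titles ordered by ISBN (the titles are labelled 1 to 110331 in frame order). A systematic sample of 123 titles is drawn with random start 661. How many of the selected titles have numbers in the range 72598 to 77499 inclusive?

5

k = 110331/123 = 897
First selection ≥ 72598: 661 + ⌈(72598−661)/897⌉·897 = 661 + 81×897 = 73318
Last selection ≤ 77499: 661 + ⌊(77499−661)/897⌋·897 = 661 + 85×897 = 76906
Count = 85 − 81 + 1 = 5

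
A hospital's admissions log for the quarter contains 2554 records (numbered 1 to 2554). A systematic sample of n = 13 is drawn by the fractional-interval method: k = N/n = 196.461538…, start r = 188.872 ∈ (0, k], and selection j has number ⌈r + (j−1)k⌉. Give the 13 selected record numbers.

189, 386, 582, 779, 975, 1172, 1368, 1565, 1761, 1958, 2154, 2350, 2547

j=1: r + 0k = 188.872 → ⌈·⌉ = 189
j=2: r + 1k = 385.333538… → ⌈·⌉ = 386
j=3: r + 2k = 581.795076… → ⌈·⌉ = 582
j=4: r + 3k = 778.256615… → ⌈·⌉ = 779
j=5: r + 4k = 974.718153… → ⌈·⌉ = 975
j=6: r + 5k = 1171.179692… → ⌈·⌉ = 1172
j=7: r + 6k = 1367.641230… → ⌈·⌉ = 1368
j=8: r + 7k = 1564.102769… → ⌈·⌉ = 1565
j=9: r + 8k = 1760.564307… → ⌈·⌉ = 1761
j=10: r + 9k = 1957.025846… → ⌈·⌉ = 1958
j=11: r + 10k = 2153.487384… → ⌈·⌉ = 2154
j=12: r + 11k = 2349.948923… → ⌈·⌉ = 2350
j=13: r + 12k = 2546.410461… → ⌈·⌉ = 2547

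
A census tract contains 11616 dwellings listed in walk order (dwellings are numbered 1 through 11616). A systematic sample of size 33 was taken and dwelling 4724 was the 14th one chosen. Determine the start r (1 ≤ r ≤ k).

k = 11616/33 = 352
r = 4724 − (14−1)×352 = 4724 − 4576 = 148

148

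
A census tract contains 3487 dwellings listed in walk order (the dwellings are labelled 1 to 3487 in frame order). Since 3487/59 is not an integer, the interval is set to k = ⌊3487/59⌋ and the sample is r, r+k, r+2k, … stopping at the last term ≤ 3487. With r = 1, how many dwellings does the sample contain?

k = ⌊3487/59⌋ = 59
Achieved size = ⌊(3487 − 1)/59⌋ + 1 = ⌊3486/59⌋ + 1 = 59 + 1 = 60
(last selection: 1 + 59×59 = 3482 ≤ 3487; next would be 3541 > 3487)

60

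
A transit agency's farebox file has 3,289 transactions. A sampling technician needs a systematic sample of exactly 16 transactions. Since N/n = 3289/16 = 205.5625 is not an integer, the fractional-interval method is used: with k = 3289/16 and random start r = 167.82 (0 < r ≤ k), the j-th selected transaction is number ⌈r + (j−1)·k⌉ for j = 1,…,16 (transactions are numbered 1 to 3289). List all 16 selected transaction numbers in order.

j=1: r + 0k = 167.82 → ⌈·⌉ = 168
j=2: r + 1k = 373.3825 → ⌈·⌉ = 374
j=3: r + 2k = 578.945 → ⌈·⌉ = 579
j=4: r + 3k = 784.5075 → ⌈·⌉ = 785
j=5: r + 4k = 990.07 → ⌈·⌉ = 991
j=6: r + 5k = 1195.6325 → ⌈·⌉ = 1196
j=7: r + 6k = 1401.195 → ⌈·⌉ = 1402
j=8: r + 7k = 1606.7575 → ⌈·⌉ = 1607
j=9: r + 8k = 1812.32 → ⌈·⌉ = 1813
j=10: r + 9k = 2017.8825 → ⌈·⌉ = 2018
j=11: r + 10k = 2223.445 → ⌈·⌉ = 2224
j=12: r + 11k = 2429.0075 → ⌈·⌉ = 2430
j=13: r + 12k = 2634.57 → ⌈·⌉ = 2635
j=14: r + 13k = 2840.1325 → ⌈·⌉ = 2841
j=15: r + 14k = 3045.695 → ⌈·⌉ = 3046
j=16: r + 15k = 3251.2575 → ⌈·⌉ = 3252

168, 374, 579, 785, 991, 1196, 1402, 1607, 1813, 2018, 2224, 2430, 2635, 2841, 3046, 3252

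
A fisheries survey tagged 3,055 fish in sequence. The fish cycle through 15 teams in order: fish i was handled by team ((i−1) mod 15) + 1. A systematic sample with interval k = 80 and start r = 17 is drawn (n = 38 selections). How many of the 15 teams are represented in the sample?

3

Consecutive selections differ by k = 80, so their team numbers differ by 80 mod 15 = 5.
gcd(80, 15) = 5, so the sample visits 15/5 = 3 distinct residues mod 15.
Start 17 is team 2; the teams hit are 2, 7, 12.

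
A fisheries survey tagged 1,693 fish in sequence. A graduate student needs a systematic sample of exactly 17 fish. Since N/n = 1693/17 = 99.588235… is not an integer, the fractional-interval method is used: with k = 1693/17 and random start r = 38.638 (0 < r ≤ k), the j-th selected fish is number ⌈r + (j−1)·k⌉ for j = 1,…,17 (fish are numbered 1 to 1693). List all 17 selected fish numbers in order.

j=1: r + 0k = 38.638 → ⌈·⌉ = 39
j=2: r + 1k = 138.226235… → ⌈·⌉ = 139
j=3: r + 2k = 237.814470… → ⌈·⌉ = 238
j=4: r + 3k = 337.402705… → ⌈·⌉ = 338
j=5: r + 4k = 436.990941… → ⌈·⌉ = 437
j=6: r + 5k = 536.579176… → ⌈·⌉ = 537
j=7: r + 6k = 636.167411… → ⌈·⌉ = 637
j=8: r + 7k = 735.755647… → ⌈·⌉ = 736
j=9: r + 8k = 835.343882… → ⌈·⌉ = 836
j=10: r + 9k = 934.932117… → ⌈·⌉ = 935
j=11: r + 10k = 1034.520352… → ⌈·⌉ = 1035
j=12: r + 11k = 1134.108588… → ⌈·⌉ = 1135
j=13: r + 12k = 1233.696823… → ⌈·⌉ = 1234
j=14: r + 13k = 1333.285058… → ⌈·⌉ = 1334
j=15: r + 14k = 1432.873294… → ⌈·⌉ = 1433
j=16: r + 15k = 1532.461529… → ⌈·⌉ = 1533
j=17: r + 16k = 1632.049764… → ⌈·⌉ = 1633

39, 139, 238, 338, 437, 537, 637, 736, 836, 935, 1035, 1135, 1234, 1334, 1433, 1533, 1633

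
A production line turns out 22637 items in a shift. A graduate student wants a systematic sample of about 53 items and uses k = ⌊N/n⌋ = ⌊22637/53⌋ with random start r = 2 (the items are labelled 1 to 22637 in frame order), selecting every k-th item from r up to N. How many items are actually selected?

k = ⌊22637/53⌋ = 427
Achieved size = ⌊(22637 − 2)/427⌋ + 1 = ⌊22635/427⌋ + 1 = 53 + 1 = 54
(last selection: 2 + 53×427 = 22633 ≤ 22637; next would be 23060 > 22637)

54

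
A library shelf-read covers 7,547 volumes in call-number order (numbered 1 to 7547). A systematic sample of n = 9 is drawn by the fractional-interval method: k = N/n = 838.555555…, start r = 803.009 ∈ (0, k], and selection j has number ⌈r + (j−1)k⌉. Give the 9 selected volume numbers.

804, 1642, 2481, 3319, 4158, 4996, 5835, 6673, 7512

j=1: r + 0k = 803.009 → ⌈·⌉ = 804
j=2: r + 1k = 1641.564555… → ⌈·⌉ = 1642
j=3: r + 2k = 2480.120111… → ⌈·⌉ = 2481
j=4: r + 3k = 3318.675666… → ⌈·⌉ = 3319
j=5: r + 4k = 4157.231222… → ⌈·⌉ = 4158
j=6: r + 5k = 4995.786777… → ⌈·⌉ = 4996
j=7: r + 6k = 5834.342333… → ⌈·⌉ = 5835
j=8: r + 7k = 6672.897888… → ⌈·⌉ = 6673
j=9: r + 8k = 7511.453444… → ⌈·⌉ = 7512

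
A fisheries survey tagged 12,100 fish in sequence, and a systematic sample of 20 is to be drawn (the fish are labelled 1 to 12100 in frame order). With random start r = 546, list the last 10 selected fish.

k = N/n = 12100/20 = 605
11th selection = 546 + 10×605 = 6596
12th: 6596 + 605 = 7201
13th: 7201 + 605 = 7806
14th: 7806 + 605 = 8411
15th: 8411 + 605 = 9016
16th: 9016 + 605 = 9621
17th: 9621 + 605 = 10226
18th: 10226 + 605 = 10831
19th: 10831 + 605 = 11436
20th: 11436 + 605 = 12041

6596, 7201, 7806, 8411, 9016, 9621, 10226, 10831, 11436, 12041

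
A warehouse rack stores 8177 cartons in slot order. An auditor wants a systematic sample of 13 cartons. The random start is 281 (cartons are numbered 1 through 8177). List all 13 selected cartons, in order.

281, 910, 1539, 2168, 2797, 3426, 4055, 4684, 5313, 5942, 6571, 7200, 7829

k = N/n = 8177/13 = 629
carton 1: 281
carton 2: 281 + 629 = 910
carton 3: 910 + 629 = 1539
carton 4: 1539 + 629 = 2168
carton 5: 2168 + 629 = 2797
carton 6: 2797 + 629 = 3426
carton 7: 3426 + 629 = 4055
carton 8: 4055 + 629 = 4684
carton 9: 4684 + 629 = 5313
carton 10: 5313 + 629 = 5942
carton 11: 5942 + 629 = 6571
carton 12: 6571 + 629 = 7200
carton 13: 7200 + 629 = 7829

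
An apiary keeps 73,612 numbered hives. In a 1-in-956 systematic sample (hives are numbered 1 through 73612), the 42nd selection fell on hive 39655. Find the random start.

k = 956
r = 39655 − (42−1)×956 = 39655 − 39196 = 459

459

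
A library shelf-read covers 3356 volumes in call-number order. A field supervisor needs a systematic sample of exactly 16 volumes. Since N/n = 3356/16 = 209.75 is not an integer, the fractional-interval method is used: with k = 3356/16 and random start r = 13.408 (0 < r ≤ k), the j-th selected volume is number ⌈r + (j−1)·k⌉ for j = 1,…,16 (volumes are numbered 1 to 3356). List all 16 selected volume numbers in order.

j=1: r + 0k = 13.408 → ⌈·⌉ = 14
j=2: r + 1k = 223.158 → ⌈·⌉ = 224
j=3: r + 2k = 432.908 → ⌈·⌉ = 433
j=4: r + 3k = 642.658 → ⌈·⌉ = 643
j=5: r + 4k = 852.408 → ⌈·⌉ = 853
j=6: r + 5k = 1062.158 → ⌈·⌉ = 1063
j=7: r + 6k = 1271.908 → ⌈·⌉ = 1272
j=8: r + 7k = 1481.658 → ⌈·⌉ = 1482
j=9: r + 8k = 1691.408 → ⌈·⌉ = 1692
j=10: r + 9k = 1901.158 → ⌈·⌉ = 1902
j=11: r + 10k = 2110.908 → ⌈·⌉ = 2111
j=12: r + 11k = 2320.658 → ⌈·⌉ = 2321
j=13: r + 12k = 2530.408 → ⌈·⌉ = 2531
j=14: r + 13k = 2740.158 → ⌈·⌉ = 2741
j=15: r + 14k = 2949.908 → ⌈·⌉ = 2950
j=16: r + 15k = 3159.658 → ⌈·⌉ = 3160

14, 224, 433, 643, 853, 1063, 1272, 1482, 1692, 1902, 2111, 2321, 2531, 2741, 2950, 3160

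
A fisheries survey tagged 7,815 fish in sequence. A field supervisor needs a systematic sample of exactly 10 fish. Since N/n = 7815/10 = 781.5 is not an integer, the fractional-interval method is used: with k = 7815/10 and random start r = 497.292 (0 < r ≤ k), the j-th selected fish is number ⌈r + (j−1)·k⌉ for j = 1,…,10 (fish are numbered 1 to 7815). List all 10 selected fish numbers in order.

j=1: r + 0k = 497.292 → ⌈·⌉ = 498
j=2: r + 1k = 1278.792 → ⌈·⌉ = 1279
j=3: r + 2k = 2060.292 → ⌈·⌉ = 2061
j=4: r + 3k = 2841.792 → ⌈·⌉ = 2842
j=5: r + 4k = 3623.292 → ⌈·⌉ = 3624
j=6: r + 5k = 4404.792 → ⌈·⌉ = 4405
j=7: r + 6k = 5186.292 → ⌈·⌉ = 5187
j=8: r + 7k = 5967.792 → ⌈·⌉ = 5968
j=9: r + 8k = 6749.292 → ⌈·⌉ = 6750
j=10: r + 9k = 7530.792 → ⌈·⌉ = 7531

498, 1279, 2061, 2842, 3624, 4405, 5187, 5968, 6750, 7531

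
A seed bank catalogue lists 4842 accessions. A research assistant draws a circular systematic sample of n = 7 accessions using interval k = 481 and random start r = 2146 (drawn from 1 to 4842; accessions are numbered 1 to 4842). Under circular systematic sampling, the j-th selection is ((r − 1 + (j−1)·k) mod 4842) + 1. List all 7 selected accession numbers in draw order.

Selection 1: 2146
Selection 2: 2146 + 481 = 2627
Selection 3: 2627 + 481 = 3108
Selection 4: 3108 + 481 = 3589
Selection 5: 3589 + 481 = 4070
Selection 6: 4070 + 481 = 4551
Selection 7: 4551 + 481 = 5032 → 5032 − 4842 = 190

2146, 2627, 3108, 3589, 4070, 4551, 190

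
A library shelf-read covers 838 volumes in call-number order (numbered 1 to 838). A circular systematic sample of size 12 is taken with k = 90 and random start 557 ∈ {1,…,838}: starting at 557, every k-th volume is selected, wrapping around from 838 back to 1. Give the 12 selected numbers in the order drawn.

557, 647, 737, 827, 79, 169, 259, 349, 439, 529, 619, 709

Selection 1: 557
Selection 2: 557 + 90 = 647
Selection 3: 647 + 90 = 737
Selection 4: 737 + 90 = 827
Selection 5: 827 + 90 = 917 → 917 − 838 = 79
Selection 6: 79 + 90 = 169
Selection 7: 169 + 90 = 259
Selection 8: 259 + 90 = 349
Selection 9: 349 + 90 = 439
Selection 10: 439 + 90 = 529
Selection 11: 529 + 90 = 619
Selection 12: 619 + 90 = 709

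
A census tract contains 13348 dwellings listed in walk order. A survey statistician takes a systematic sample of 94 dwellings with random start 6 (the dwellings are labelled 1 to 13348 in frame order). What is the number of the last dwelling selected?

13212

k = 13348/94 = 142
94th selection = r + (94−1)·k = 6 + 93×142 = 6 + 13206 = 13212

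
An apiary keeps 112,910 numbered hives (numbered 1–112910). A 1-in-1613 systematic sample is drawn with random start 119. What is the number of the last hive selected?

k = 1613
70th selection = r + (70−1)·k = 119 + 69×1613 = 119 + 111297 = 111416

111416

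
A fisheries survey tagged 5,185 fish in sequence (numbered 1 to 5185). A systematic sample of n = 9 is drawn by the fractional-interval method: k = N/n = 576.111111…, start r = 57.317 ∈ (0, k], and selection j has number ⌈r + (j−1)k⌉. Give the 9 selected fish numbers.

j=1: r + 0k = 57.317 → ⌈·⌉ = 58
j=2: r + 1k = 633.428111… → ⌈·⌉ = 634
j=3: r + 2k = 1209.539222… → ⌈·⌉ = 1210
j=4: r + 3k = 1785.650333… → ⌈·⌉ = 1786
j=5: r + 4k = 2361.761444… → ⌈·⌉ = 2362
j=6: r + 5k = 2937.872555… → ⌈·⌉ = 2938
j=7: r + 6k = 3513.983666… → ⌈·⌉ = 3514
j=8: r + 7k = 4090.094777… → ⌈·⌉ = 4091
j=9: r + 8k = 4666.205888… → ⌈·⌉ = 4667

58, 634, 1210, 1786, 2362, 2938, 3514, 4091, 4667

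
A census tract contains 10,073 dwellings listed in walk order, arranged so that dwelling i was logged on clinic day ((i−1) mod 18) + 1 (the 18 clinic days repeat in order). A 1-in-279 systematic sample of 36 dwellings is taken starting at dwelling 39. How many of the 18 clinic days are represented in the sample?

Consecutive selections differ by k = 279, so their clinic day numbers differ by 279 mod 18 = 9.
gcd(279, 18) = 9, so the sample visits 18/9 = 2 distinct residues mod 18.
Start 39 is clinic day 3; the clinic days hit are 3, 12.

2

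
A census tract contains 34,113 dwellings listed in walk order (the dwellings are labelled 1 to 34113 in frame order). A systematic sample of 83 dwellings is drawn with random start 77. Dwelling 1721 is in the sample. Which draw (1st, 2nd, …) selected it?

5

k = 34113/83 = 411
position = (1721 − 77)/411 + 1 = 1644/411 + 1 = 4 + 1 = 5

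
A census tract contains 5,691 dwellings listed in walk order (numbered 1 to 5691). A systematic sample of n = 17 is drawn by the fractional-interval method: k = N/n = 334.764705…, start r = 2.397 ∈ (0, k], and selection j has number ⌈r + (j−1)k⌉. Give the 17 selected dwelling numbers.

3, 338, 672, 1007, 1342, 1677, 2011, 2346, 2681, 3016, 3351, 3685, 4020, 4355, 4690, 5024, 5359

j=1: r + 0k = 2.397 → ⌈·⌉ = 3
j=2: r + 1k = 337.161705… → ⌈·⌉ = 338
j=3: r + 2k = 671.926411… → ⌈·⌉ = 672
j=4: r + 3k = 1006.691117… → ⌈·⌉ = 1007
j=5: r + 4k = 1341.455823… → ⌈·⌉ = 1342
j=6: r + 5k = 1676.220529… → ⌈·⌉ = 1677
j=7: r + 6k = 2010.985235… → ⌈·⌉ = 2011
j=8: r + 7k = 2345.749941… → ⌈·⌉ = 2346
j=9: r + 8k = 2680.514647… → ⌈·⌉ = 2681
j=10: r + 9k = 3015.279352… → ⌈·⌉ = 3016
j=11: r + 10k = 3350.044058… → ⌈·⌉ = 3351
j=12: r + 11k = 3684.808764… → ⌈·⌉ = 3685
j=13: r + 12k = 4019.573470… → ⌈·⌉ = 4020
j=14: r + 13k = 4354.338176… → ⌈·⌉ = 4355
j=15: r + 14k = 4689.102882… → ⌈·⌉ = 4690
j=16: r + 15k = 5023.867588… → ⌈·⌉ = 5024
j=17: r + 16k = 5358.632294… → ⌈·⌉ = 5359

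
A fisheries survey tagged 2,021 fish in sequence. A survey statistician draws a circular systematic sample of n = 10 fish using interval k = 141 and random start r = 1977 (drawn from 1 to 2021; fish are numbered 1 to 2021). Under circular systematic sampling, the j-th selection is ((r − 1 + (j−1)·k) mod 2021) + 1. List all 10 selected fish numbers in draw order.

1977, 97, 238, 379, 520, 661, 802, 943, 1084, 1225

Selection 1: 1977
Selection 2: 1977 + 141 = 2118 → 2118 − 2021 = 97
Selection 3: 97 + 141 = 238
Selection 4: 238 + 141 = 379
Selection 5: 379 + 141 = 520
Selection 6: 520 + 141 = 661
Selection 7: 661 + 141 = 802
Selection 8: 802 + 141 = 943
Selection 9: 943 + 141 = 1084
Selection 10: 1084 + 141 = 1225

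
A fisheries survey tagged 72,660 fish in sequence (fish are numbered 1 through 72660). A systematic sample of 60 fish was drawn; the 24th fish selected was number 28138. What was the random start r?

285

k = 72660/60 = 1211
r = 28138 − (24−1)×1211 = 28138 − 27853 = 285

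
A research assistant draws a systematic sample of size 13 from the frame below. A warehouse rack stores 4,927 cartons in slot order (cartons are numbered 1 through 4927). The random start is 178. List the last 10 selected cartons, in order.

1315, 1694, 2073, 2452, 2831, 3210, 3589, 3968, 4347, 4726

k = N/n = 4927/13 = 379
4th selection = 178 + 3×379 = 1315
5th: 1315 + 379 = 1694
6th: 1694 + 379 = 2073
7th: 2073 + 379 = 2452
8th: 2452 + 379 = 2831
9th: 2831 + 379 = 3210
10th: 3210 + 379 = 3589
11th: 3589 + 379 = 3968
12th: 3968 + 379 = 4347
13th: 4347 + 379 = 4726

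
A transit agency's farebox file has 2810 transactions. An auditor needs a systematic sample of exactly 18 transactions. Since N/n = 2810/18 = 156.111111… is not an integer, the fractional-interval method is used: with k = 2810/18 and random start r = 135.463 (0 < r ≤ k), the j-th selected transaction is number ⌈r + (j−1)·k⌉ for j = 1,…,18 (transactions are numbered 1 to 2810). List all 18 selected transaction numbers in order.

j=1: r + 0k = 135.463 → ⌈·⌉ = 136
j=2: r + 1k = 291.574111… → ⌈·⌉ = 292
j=3: r + 2k = 447.685222… → ⌈·⌉ = 448
j=4: r + 3k = 603.796333… → ⌈·⌉ = 604
j=5: r + 4k = 759.907444… → ⌈·⌉ = 760
j=6: r + 5k = 916.018555… → ⌈·⌉ = 917
j=7: r + 6k = 1072.129666… → ⌈·⌉ = 1073
j=8: r + 7k = 1228.240777… → ⌈·⌉ = 1229
j=9: r + 8k = 1384.351888… → ⌈·⌉ = 1385
j=10: r + 9k = 1540.463 → ⌈·⌉ = 1541
j=11: r + 10k = 1696.574111… → ⌈·⌉ = 1697
j=12: r + 11k = 1852.685222… → ⌈·⌉ = 1853
j=13: r + 12k = 2008.796333… → ⌈·⌉ = 2009
j=14: r + 13k = 2164.907444… → ⌈·⌉ = 2165
j=15: r + 14k = 2321.018555… → ⌈·⌉ = 2322
j=16: r + 15k = 2477.129666… → ⌈·⌉ = 2478
j=17: r + 16k = 2633.240777… → ⌈·⌉ = 2634
j=18: r + 17k = 2789.351888… → ⌈·⌉ = 2790

136, 292, 448, 604, 760, 917, 1073, 1229, 1385, 1541, 1697, 1853, 2009, 2165, 2322, 2478, 2634, 2790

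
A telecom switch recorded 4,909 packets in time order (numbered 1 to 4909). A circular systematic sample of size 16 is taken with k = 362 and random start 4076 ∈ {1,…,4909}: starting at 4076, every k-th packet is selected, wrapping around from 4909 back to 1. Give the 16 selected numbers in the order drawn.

Selection 1: 4076
Selection 2: 4076 + 362 = 4438
Selection 3: 4438 + 362 = 4800
Selection 4: 4800 + 362 = 5162 → 5162 − 4909 = 253
Selection 5: 253 + 362 = 615
Selection 6: 615 + 362 = 977
Selection 7: 977 + 362 = 1339
Selection 8: 1339 + 362 = 1701
Selection 9: 1701 + 362 = 2063
Selection 10: 2063 + 362 = 2425
Selection 11: 2425 + 362 = 2787
Selection 12: 2787 + 362 = 3149
Selection 13: 3149 + 362 = 3511
Selection 14: 3511 + 362 = 3873
Selection 15: 3873 + 362 = 4235
Selection 16: 4235 + 362 = 4597

4076, 4438, 4800, 253, 615, 977, 1339, 1701, 2063, 2425, 2787, 3149, 3511, 3873, 4235, 4597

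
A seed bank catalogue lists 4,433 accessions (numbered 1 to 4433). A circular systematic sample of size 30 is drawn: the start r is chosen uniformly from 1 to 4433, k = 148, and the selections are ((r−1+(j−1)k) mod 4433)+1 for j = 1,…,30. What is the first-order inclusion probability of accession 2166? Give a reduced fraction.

For each position j, as r ranges over 1…4433 the j-th selection hits every accession exactly once, so accession 2166 is selected for exactly 30 of the 4433 starts.
Inclusion probability = 30/4433.

30/4433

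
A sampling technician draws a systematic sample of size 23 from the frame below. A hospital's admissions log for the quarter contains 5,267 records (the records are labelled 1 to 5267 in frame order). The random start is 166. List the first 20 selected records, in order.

166, 395, 624, 853, 1082, 1311, 1540, 1769, 1998, 2227, 2456, 2685, 2914, 3143, 3372, 3601, 3830, 4059, 4288, 4517

k = N/n = 5267/23 = 229
record 1: 166
record 2: 166 + 229 = 395
record 3: 395 + 229 = 624
record 4: 624 + 229 = 853
record 5: 853 + 229 = 1082
record 6: 1082 + 229 = 1311
record 7: 1311 + 229 = 1540
record 8: 1540 + 229 = 1769
record 9: 1769 + 229 = 1998
record 10: 1998 + 229 = 2227
record 11: 2227 + 229 = 2456
record 12: 2456 + 229 = 2685
record 13: 2685 + 229 = 2914
record 14: 2914 + 229 = 3143
record 15: 3143 + 229 = 3372
record 16: 3372 + 229 = 3601
record 17: 3601 + 229 = 3830
record 18: 3830 + 229 = 4059
record 19: 4059 + 229 = 4288
record 20: 4288 + 229 = 4517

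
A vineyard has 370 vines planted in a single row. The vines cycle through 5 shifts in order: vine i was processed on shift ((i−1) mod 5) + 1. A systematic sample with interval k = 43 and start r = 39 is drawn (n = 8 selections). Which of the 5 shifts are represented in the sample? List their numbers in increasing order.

Consecutive selections differ by k = 43, so their shift numbers differ by 43 mod 5 = 3.
gcd(43, 5) = 1, so the sample visits 5/1 = 5 distinct residues mod 5.
Start 39 is shift 4; the shifts hit are 1, 2, 3, 4, 5.

1, 2, 3, 4, 5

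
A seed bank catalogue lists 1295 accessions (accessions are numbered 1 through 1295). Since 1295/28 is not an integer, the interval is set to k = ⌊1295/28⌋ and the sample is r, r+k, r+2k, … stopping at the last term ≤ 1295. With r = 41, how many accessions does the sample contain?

k = ⌊1295/28⌋ = 46
Achieved size = ⌊(1295 − 41)/46⌋ + 1 = ⌊1254/46⌋ + 1 = 27 + 1 = 28
(last selection: 41 + 27×46 = 1283 ≤ 1295; next would be 1329 > 1295)

28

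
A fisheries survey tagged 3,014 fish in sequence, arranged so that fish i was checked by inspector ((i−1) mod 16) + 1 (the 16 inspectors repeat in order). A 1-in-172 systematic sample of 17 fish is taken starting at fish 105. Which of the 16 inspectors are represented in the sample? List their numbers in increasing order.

Consecutive selections differ by k = 172, so their inspector numbers differ by 172 mod 16 = 12.
gcd(172, 16) = 4, so the sample visits 16/4 = 4 distinct residues mod 16.
Start 105 is inspector 9; the inspectors hit are 1, 5, 9, 13.

1, 5, 9, 13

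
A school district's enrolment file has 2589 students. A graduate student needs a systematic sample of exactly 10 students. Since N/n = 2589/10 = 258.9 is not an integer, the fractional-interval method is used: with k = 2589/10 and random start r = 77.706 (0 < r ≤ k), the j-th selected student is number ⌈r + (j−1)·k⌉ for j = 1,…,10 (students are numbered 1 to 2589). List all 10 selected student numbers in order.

78, 337, 596, 855, 1114, 1373, 1632, 1891, 2149, 2408

j=1: r + 0k = 77.706 → ⌈·⌉ = 78
j=2: r + 1k = 336.606 → ⌈·⌉ = 337
j=3: r + 2k = 595.506 → ⌈·⌉ = 596
j=4: r + 3k = 854.406 → ⌈·⌉ = 855
j=5: r + 4k = 1113.306 → ⌈·⌉ = 1114
j=6: r + 5k = 1372.206 → ⌈·⌉ = 1373
j=7: r + 6k = 1631.106 → ⌈·⌉ = 1632
j=8: r + 7k = 1890.006 → ⌈·⌉ = 1891
j=9: r + 8k = 2148.906 → ⌈·⌉ = 2149
j=10: r + 9k = 2407.806 → ⌈·⌉ = 2408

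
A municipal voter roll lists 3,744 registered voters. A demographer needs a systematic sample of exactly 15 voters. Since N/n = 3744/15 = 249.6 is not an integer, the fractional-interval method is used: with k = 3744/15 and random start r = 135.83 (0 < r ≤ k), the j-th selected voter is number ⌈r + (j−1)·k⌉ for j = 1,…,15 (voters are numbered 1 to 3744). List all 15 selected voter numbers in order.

j=1: r + 0k = 135.83 → ⌈·⌉ = 136
j=2: r + 1k = 385.43 → ⌈·⌉ = 386
j=3: r + 2k = 635.03 → ⌈·⌉ = 636
j=4: r + 3k = 884.63 → ⌈·⌉ = 885
j=5: r + 4k = 1134.23 → ⌈·⌉ = 1135
j=6: r + 5k = 1383.83 → ⌈·⌉ = 1384
j=7: r + 6k = 1633.43 → ⌈·⌉ = 1634
j=8: r + 7k = 1883.03 → ⌈·⌉ = 1884
j=9: r + 8k = 2132.63 → ⌈·⌉ = 2133
j=10: r + 9k = 2382.23 → ⌈·⌉ = 2383
j=11: r + 10k = 2631.83 → ⌈·⌉ = 2632
j=12: r + 11k = 2881.43 → ⌈·⌉ = 2882
j=13: r + 12k = 3131.03 → ⌈·⌉ = 3132
j=14: r + 13k = 3380.63 → ⌈·⌉ = 3381
j=15: r + 14k = 3630.23 → ⌈·⌉ = 3631

136, 386, 636, 885, 1135, 1384, 1634, 1884, 2133, 2383, 2632, 2882, 3132, 3381, 3631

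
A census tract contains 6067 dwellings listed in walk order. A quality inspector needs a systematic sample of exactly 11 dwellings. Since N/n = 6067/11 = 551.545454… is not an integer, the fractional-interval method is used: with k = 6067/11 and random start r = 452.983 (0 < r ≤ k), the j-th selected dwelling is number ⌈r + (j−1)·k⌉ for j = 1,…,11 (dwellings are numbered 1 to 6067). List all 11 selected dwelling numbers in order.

j=1: r + 0k = 452.983 → ⌈·⌉ = 453
j=2: r + 1k = 1004.528454… → ⌈·⌉ = 1005
j=3: r + 2k = 1556.073909… → ⌈·⌉ = 1557
j=4: r + 3k = 2107.619363… → ⌈·⌉ = 2108
j=5: r + 4k = 2659.164818… → ⌈·⌉ = 2660
j=6: r + 5k = 3210.710272… → ⌈·⌉ = 3211
j=7: r + 6k = 3762.255727… → ⌈·⌉ = 3763
j=8: r + 7k = 4313.801181… → ⌈·⌉ = 4314
j=9: r + 8k = 4865.346636… → ⌈·⌉ = 4866
j=10: r + 9k = 5416.892090… → ⌈·⌉ = 5417
j=11: r + 10k = 5968.437545… → ⌈·⌉ = 5969

453, 1005, 1557, 2108, 2660, 3211, 3763, 4314, 4866, 5417, 5969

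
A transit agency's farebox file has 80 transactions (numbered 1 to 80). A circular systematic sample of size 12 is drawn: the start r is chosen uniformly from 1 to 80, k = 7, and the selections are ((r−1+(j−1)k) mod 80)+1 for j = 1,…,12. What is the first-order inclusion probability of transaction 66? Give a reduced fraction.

For each position j, as r ranges over 1…80 the j-th selection hits every transaction exactly once, so transaction 66 is selected for exactly 12 of the 80 starts.
Inclusion probability = 12/80 = 3/20.

3/20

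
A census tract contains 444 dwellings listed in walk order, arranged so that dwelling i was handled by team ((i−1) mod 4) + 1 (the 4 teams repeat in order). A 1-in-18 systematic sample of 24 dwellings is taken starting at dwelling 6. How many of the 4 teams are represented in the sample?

Consecutive selections differ by k = 18, so their team numbers differ by 18 mod 4 = 2.
gcd(18, 4) = 2, so the sample visits 4/2 = 2 distinct residues mod 4.
Start 6 is team 2; the teams hit are 2, 4.

2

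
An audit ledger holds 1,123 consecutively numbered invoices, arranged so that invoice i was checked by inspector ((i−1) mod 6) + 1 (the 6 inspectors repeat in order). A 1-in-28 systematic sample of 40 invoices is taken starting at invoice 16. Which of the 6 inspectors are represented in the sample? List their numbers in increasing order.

2, 4, 6

Consecutive selections differ by k = 28, so their inspector numbers differ by 28 mod 6 = 4.
gcd(28, 6) = 2, so the sample visits 6/2 = 3 distinct residues mod 6.
Start 16 is inspector 4; the inspectors hit are 2, 4, 6.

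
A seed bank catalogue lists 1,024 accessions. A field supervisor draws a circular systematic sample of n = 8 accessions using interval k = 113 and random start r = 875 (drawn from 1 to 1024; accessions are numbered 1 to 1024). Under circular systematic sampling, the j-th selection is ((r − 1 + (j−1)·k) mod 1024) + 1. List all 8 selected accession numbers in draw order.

875, 988, 77, 190, 303, 416, 529, 642

Selection 1: 875
Selection 2: 875 + 113 = 988
Selection 3: 988 + 113 = 1101 → 1101 − 1024 = 77
Selection 4: 77 + 113 = 190
Selection 5: 190 + 113 = 303
Selection 6: 303 + 113 = 416
Selection 7: 416 + 113 = 529
Selection 8: 529 + 113 = 642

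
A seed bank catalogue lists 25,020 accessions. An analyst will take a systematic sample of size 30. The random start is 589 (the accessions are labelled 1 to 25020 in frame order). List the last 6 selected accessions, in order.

k = N/n = 25020/30 = 834
25th selection = 589 + 24×834 = 20605
26th: 20605 + 834 = 21439
27th: 21439 + 834 = 22273
28th: 22273 + 834 = 23107
29th: 23107 + 834 = 23941
30th: 23941 + 834 = 24775

20605, 21439, 22273, 23107, 23941, 24775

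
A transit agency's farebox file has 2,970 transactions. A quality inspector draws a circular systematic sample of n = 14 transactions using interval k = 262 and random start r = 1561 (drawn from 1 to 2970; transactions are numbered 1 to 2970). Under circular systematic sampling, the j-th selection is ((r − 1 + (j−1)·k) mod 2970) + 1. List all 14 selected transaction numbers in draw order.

Selection 1: 1561
Selection 2: 1561 + 262 = 1823
Selection 3: 1823 + 262 = 2085
Selection 4: 2085 + 262 = 2347
Selection 5: 2347 + 262 = 2609
Selection 6: 2609 + 262 = 2871
Selection 7: 2871 + 262 = 3133 → 3133 − 2970 = 163
Selection 8: 163 + 262 = 425
Selection 9: 425 + 262 = 687
Selection 10: 687 + 262 = 949
Selection 11: 949 + 262 = 1211
Selection 12: 1211 + 262 = 1473
Selection 13: 1473 + 262 = 1735
Selection 14: 1735 + 262 = 1997

1561, 1823, 2085, 2347, 2609, 2871, 163, 425, 687, 949, 1211, 1473, 1735, 1997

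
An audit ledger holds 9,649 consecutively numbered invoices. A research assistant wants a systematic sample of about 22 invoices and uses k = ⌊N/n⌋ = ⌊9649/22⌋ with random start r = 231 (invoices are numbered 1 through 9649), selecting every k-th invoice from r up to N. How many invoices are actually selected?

k = ⌊9649/22⌋ = 438
Achieved size = ⌊(9649 − 231)/438⌋ + 1 = ⌊9418/438⌋ + 1 = 21 + 1 = 22
(last selection: 231 + 21×438 = 9429 ≤ 9649; next would be 9867 > 9649)

22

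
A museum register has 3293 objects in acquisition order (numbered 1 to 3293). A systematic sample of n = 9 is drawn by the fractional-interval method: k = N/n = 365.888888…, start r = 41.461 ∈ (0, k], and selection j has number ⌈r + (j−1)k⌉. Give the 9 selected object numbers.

42, 408, 774, 1140, 1506, 1871, 2237, 2603, 2969

j=1: r + 0k = 41.461 → ⌈·⌉ = 42
j=2: r + 1k = 407.349888… → ⌈·⌉ = 408
j=3: r + 2k = 773.238777… → ⌈·⌉ = 774
j=4: r + 3k = 1139.127666… → ⌈·⌉ = 1140
j=5: r + 4k = 1505.016555… → ⌈·⌉ = 1506
j=6: r + 5k = 1870.905444… → ⌈·⌉ = 1871
j=7: r + 6k = 2236.794333… → ⌈·⌉ = 2237
j=8: r + 7k = 2602.683222… → ⌈·⌉ = 2603
j=9: r + 8k = 2968.572111… → ⌈·⌉ = 2969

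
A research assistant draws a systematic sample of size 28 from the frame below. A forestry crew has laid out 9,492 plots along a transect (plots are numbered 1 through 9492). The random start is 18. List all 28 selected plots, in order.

18, 357, 696, 1035, 1374, 1713, 2052, 2391, 2730, 3069, 3408, 3747, 4086, 4425, 4764, 5103, 5442, 5781, 6120, 6459, 6798, 7137, 7476, 7815, 8154, 8493, 8832, 9171

k = N/n = 9492/28 = 339
plot 1: 18
plot 2: 18 + 339 = 357
plot 3: 357 + 339 = 696
plot 4: 696 + 339 = 1035
plot 5: 1035 + 339 = 1374
plot 6: 1374 + 339 = 1713
plot 7: 1713 + 339 = 2052
plot 8: 2052 + 339 = 2391
plot 9: 2391 + 339 = 2730
plot 10: 2730 + 339 = 3069
plot 11: 3069 + 339 = 3408
plot 12: 3408 + 339 = 3747
plot 13: 3747 + 339 = 4086
plot 14: 4086 + 339 = 4425
plot 15: 4425 + 339 = 4764
plot 16: 4764 + 339 = 5103
plot 17: 5103 + 339 = 5442
plot 18: 5442 + 339 = 5781
plot 19: 5781 + 339 = 6120
plot 20: 6120 + 339 = 6459
plot 21: 6459 + 339 = 6798
plot 22: 6798 + 339 = 7137
plot 23: 7137 + 339 = 7476
plot 24: 7476 + 339 = 7815
plot 25: 7815 + 339 = 8154
plot 26: 8154 + 339 = 8493
plot 27: 8493 + 339 = 8832
plot 28: 8832 + 339 = 9171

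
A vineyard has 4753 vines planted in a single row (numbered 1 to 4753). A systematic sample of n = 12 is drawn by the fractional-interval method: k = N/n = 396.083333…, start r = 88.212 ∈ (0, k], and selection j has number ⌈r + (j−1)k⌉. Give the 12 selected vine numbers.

89, 485, 881, 1277, 1673, 2069, 2465, 2861, 3257, 3653, 4050, 4446

j=1: r + 0k = 88.212 → ⌈·⌉ = 89
j=2: r + 1k = 484.295333… → ⌈·⌉ = 485
j=3: r + 2k = 880.378666… → ⌈·⌉ = 881
j=4: r + 3k = 1276.462 → ⌈·⌉ = 1277
j=5: r + 4k = 1672.545333… → ⌈·⌉ = 1673
j=6: r + 5k = 2068.628666… → ⌈·⌉ = 2069
j=7: r + 6k = 2464.712 → ⌈·⌉ = 2465
j=8: r + 7k = 2860.795333… → ⌈·⌉ = 2861
j=9: r + 8k = 3256.878666… → ⌈·⌉ = 3257
j=10: r + 9k = 3652.962 → ⌈·⌉ = 3653
j=11: r + 10k = 4049.045333… → ⌈·⌉ = 4050
j=12: r + 11k = 4445.128666… → ⌈·⌉ = 4446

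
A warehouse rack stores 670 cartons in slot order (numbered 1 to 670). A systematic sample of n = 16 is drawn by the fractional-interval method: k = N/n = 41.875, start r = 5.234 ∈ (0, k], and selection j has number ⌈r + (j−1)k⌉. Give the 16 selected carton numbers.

j=1: r + 0k = 5.234 → ⌈·⌉ = 6
j=2: r + 1k = 47.109 → ⌈·⌉ = 48
j=3: r + 2k = 88.984 → ⌈·⌉ = 89
j=4: r + 3k = 130.859 → ⌈·⌉ = 131
j=5: r + 4k = 172.734 → ⌈·⌉ = 173
j=6: r + 5k = 214.609 → ⌈·⌉ = 215
j=7: r + 6k = 256.484 → ⌈·⌉ = 257
j=8: r + 7k = 298.359 → ⌈·⌉ = 299
j=9: r + 8k = 340.234 → ⌈·⌉ = 341
j=10: r + 9k = 382.109 → ⌈·⌉ = 383
j=11: r + 10k = 423.984 → ⌈·⌉ = 424
j=12: r + 11k = 465.859 → ⌈·⌉ = 466
j=13: r + 12k = 507.734 → ⌈·⌉ = 508
j=14: r + 13k = 549.609 → ⌈·⌉ = 550
j=15: r + 14k = 591.484 → ⌈·⌉ = 592
j=16: r + 15k = 633.359 → ⌈·⌉ = 634

6, 48, 89, 131, 173, 215, 257, 299, 341, 383, 424, 466, 508, 550, 592, 634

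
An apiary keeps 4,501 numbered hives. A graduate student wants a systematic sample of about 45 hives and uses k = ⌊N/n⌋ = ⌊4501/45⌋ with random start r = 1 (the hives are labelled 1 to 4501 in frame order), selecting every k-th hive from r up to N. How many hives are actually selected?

k = ⌊4501/45⌋ = 100
Achieved size = ⌊(4501 − 1)/100⌋ + 1 = ⌊4500/100⌋ + 1 = 45 + 1 = 46
(last selection: 1 + 45×100 = 4501 ≤ 4501; next would be 4601 > 4501)

46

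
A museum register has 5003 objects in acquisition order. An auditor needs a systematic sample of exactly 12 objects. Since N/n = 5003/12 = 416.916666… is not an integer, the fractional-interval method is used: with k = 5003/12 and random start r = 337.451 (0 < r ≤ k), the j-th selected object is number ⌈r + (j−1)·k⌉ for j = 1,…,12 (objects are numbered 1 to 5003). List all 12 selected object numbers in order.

338, 755, 1172, 1589, 2006, 2423, 2839, 3256, 3673, 4090, 4507, 4924

j=1: r + 0k = 337.451 → ⌈·⌉ = 338
j=2: r + 1k = 754.367666… → ⌈·⌉ = 755
j=3: r + 2k = 1171.284333… → ⌈·⌉ = 1172
j=4: r + 3k = 1588.201 → ⌈·⌉ = 1589
j=5: r + 4k = 2005.117666… → ⌈·⌉ = 2006
j=6: r + 5k = 2422.034333… → ⌈·⌉ = 2423
j=7: r + 6k = 2838.951 → ⌈·⌉ = 2839
j=8: r + 7k = 3255.867666… → ⌈·⌉ = 3256
j=9: r + 8k = 3672.784333… → ⌈·⌉ = 3673
j=10: r + 9k = 4089.701 → ⌈·⌉ = 4090
j=11: r + 10k = 4506.617666… → ⌈·⌉ = 4507
j=12: r + 11k = 4923.534333… → ⌈·⌉ = 4924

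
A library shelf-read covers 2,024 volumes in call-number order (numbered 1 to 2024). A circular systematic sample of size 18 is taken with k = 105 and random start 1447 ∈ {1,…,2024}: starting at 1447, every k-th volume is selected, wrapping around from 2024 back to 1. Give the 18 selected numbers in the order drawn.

Selection 1: 1447
Selection 2: 1447 + 105 = 1552
Selection 3: 1552 + 105 = 1657
Selection 4: 1657 + 105 = 1762
Selection 5: 1762 + 105 = 1867
Selection 6: 1867 + 105 = 1972
Selection 7: 1972 + 105 = 2077 → 2077 − 2024 = 53
Selection 8: 53 + 105 = 158
Selection 9: 158 + 105 = 263
Selection 10: 263 + 105 = 368
Selection 11: 368 + 105 = 473
Selection 12: 473 + 105 = 578
Selection 13: 578 + 105 = 683
Selection 14: 683 + 105 = 788
Selection 15: 788 + 105 = 893
Selection 16: 893 + 105 = 998
Selection 17: 998 + 105 = 1103
Selection 18: 1103 + 105 = 1208

1447, 1552, 1657, 1762, 1867, 1972, 53, 158, 263, 368, 473, 578, 683, 788, 893, 998, 1103, 1208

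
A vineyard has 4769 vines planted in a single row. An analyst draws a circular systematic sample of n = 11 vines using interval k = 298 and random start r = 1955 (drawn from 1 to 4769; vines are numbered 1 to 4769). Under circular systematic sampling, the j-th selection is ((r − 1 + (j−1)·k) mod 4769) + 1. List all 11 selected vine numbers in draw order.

Selection 1: 1955
Selection 2: 1955 + 298 = 2253
Selection 3: 2253 + 298 = 2551
Selection 4: 2551 + 298 = 2849
Selection 5: 2849 + 298 = 3147
Selection 6: 3147 + 298 = 3445
Selection 7: 3445 + 298 = 3743
Selection 8: 3743 + 298 = 4041
Selection 9: 4041 + 298 = 4339
Selection 10: 4339 + 298 = 4637
Selection 11: 4637 + 298 = 4935 → 4935 − 4769 = 166

1955, 2253, 2551, 2849, 3147, 3445, 3743, 4041, 4339, 4637, 166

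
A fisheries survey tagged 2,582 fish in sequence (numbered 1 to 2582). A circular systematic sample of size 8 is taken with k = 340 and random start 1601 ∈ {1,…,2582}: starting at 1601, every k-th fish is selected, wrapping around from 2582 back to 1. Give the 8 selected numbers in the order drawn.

1601, 1941, 2281, 39, 379, 719, 1059, 1399

Selection 1: 1601
Selection 2: 1601 + 340 = 1941
Selection 3: 1941 + 340 = 2281
Selection 4: 2281 + 340 = 2621 → 2621 − 2582 = 39
Selection 5: 39 + 340 = 379
Selection 6: 379 + 340 = 719
Selection 7: 719 + 340 = 1059
Selection 8: 1059 + 340 = 1399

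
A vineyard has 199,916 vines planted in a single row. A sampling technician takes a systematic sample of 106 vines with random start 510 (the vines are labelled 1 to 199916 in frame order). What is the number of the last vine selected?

k = 199916/106 = 1886
106th selection = r + (106−1)·k = 510 + 105×1886 = 510 + 198030 = 198540

198540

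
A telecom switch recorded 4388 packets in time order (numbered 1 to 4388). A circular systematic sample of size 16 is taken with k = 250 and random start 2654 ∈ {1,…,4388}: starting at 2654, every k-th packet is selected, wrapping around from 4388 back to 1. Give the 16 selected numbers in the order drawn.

2654, 2904, 3154, 3404, 3654, 3904, 4154, 16, 266, 516, 766, 1016, 1266, 1516, 1766, 2016

Selection 1: 2654
Selection 2: 2654 + 250 = 2904
Selection 3: 2904 + 250 = 3154
Selection 4: 3154 + 250 = 3404
Selection 5: 3404 + 250 = 3654
Selection 6: 3654 + 250 = 3904
Selection 7: 3904 + 250 = 4154
Selection 8: 4154 + 250 = 4404 → 4404 − 4388 = 16
Selection 9: 16 + 250 = 266
Selection 10: 266 + 250 = 516
Selection 11: 516 + 250 = 766
Selection 12: 766 + 250 = 1016
Selection 13: 1016 + 250 = 1266
Selection 14: 1266 + 250 = 1516
Selection 15: 1516 + 250 = 1766
Selection 16: 1766 + 250 = 2016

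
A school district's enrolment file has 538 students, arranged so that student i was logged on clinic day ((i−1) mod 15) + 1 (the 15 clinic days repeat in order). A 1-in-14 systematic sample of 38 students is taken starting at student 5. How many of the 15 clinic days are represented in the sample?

Consecutive selections differ by k = 14, so their clinic day numbers differ by 14 mod 15 = 14.
gcd(14, 15) = 1, so the sample visits 15/1 = 15 distinct residues mod 15.
Start 5 is clinic day 5; the clinic days hit are 1, 2, 3, 4, 5, 6, 7, 8, 9, 10, 11, 12, 13, 14, 15.

15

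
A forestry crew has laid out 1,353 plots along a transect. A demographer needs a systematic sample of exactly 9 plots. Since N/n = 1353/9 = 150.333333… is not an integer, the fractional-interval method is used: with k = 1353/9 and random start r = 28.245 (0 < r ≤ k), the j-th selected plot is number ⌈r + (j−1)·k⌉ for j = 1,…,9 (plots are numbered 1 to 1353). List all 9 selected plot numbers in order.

29, 179, 329, 480, 630, 780, 931, 1081, 1231

j=1: r + 0k = 28.245 → ⌈·⌉ = 29
j=2: r + 1k = 178.578333… → ⌈·⌉ = 179
j=3: r + 2k = 328.911666… → ⌈·⌉ = 329
j=4: r + 3k = 479.245 → ⌈·⌉ = 480
j=5: r + 4k = 629.578333… → ⌈·⌉ = 630
j=6: r + 5k = 779.911666… → ⌈·⌉ = 780
j=7: r + 6k = 930.245 → ⌈·⌉ = 931
j=8: r + 7k = 1080.578333… → ⌈·⌉ = 1081
j=9: r + 8k = 1230.911666… → ⌈·⌉ = 1231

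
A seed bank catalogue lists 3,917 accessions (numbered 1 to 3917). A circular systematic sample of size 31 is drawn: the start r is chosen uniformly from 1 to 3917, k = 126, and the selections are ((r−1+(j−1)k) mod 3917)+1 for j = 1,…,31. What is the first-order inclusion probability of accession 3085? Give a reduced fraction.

For each position j, as r ranges over 1…3917 the j-th selection hits every accession exactly once, so accession 3085 is selected for exactly 31 of the 3917 starts.
Inclusion probability = 31/3917.

31/3917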